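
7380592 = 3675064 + 3705528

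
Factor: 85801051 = 7^1*12257293^1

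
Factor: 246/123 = 2^1 = 2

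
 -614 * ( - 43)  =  26402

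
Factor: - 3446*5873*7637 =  - 2^1*7^2 *839^1*1091^1*1723^1=-154560340046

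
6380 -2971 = 3409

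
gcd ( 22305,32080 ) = 5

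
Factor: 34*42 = 2^2*3^1*7^1*17^1 = 1428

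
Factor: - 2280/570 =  - 2^2 = - 4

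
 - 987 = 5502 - 6489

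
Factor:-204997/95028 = -2^( - 2) * 3^( - 1)*13^2*1213^1*7919^(-1)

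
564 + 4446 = 5010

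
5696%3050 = 2646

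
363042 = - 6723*( - 54)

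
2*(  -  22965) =-45930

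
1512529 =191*7919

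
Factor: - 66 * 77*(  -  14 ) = 71148 = 2^2*3^1*7^2*11^2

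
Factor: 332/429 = 2^2*3^( - 1)*11^(-1)*13^(- 1)*83^1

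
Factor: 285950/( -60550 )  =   - 19^1*43^1*173^( - 1 ) = - 817/173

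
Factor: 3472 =2^4*7^1*31^1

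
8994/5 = 8994/5 = 1798.80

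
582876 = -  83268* (-7 )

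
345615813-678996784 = -333380971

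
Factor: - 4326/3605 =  - 6/5 = -2^1*3^1 *5^( - 1 ) 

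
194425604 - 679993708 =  - 485568104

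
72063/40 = 1801  +  23/40 = 1801.58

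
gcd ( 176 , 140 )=4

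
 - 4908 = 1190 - 6098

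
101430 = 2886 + 98544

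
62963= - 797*( -79 ) 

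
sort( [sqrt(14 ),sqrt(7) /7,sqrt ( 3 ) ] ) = [sqrt (7)/7, sqrt(3),sqrt( 14 )] 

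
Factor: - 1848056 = - 2^3*7^1*61^1*541^1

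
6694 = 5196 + 1498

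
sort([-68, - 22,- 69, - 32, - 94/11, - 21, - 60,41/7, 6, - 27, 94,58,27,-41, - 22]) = [-69, - 68, - 60,-41, - 32, - 27 , - 22,- 22, - 21, - 94/11,41/7,6,  27,58,94]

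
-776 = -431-345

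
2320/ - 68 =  - 580/17 = - 34.12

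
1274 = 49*26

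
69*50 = 3450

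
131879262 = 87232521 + 44646741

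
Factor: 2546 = 2^1*19^1*67^1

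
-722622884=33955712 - 756578596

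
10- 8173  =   - 8163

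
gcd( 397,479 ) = 1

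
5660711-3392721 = 2267990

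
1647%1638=9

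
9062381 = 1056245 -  - 8006136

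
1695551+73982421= 75677972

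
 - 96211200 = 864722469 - 960933669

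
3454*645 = 2227830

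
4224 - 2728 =1496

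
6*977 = 5862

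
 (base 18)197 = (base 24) kd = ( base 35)E3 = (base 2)111101101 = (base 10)493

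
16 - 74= -58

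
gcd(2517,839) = 839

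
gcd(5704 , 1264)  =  8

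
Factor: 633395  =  5^1*7^1*18097^1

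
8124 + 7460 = 15584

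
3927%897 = 339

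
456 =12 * 38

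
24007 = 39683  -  15676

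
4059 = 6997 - 2938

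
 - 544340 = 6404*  ( - 85)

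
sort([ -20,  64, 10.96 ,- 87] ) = [-87, - 20, 10.96 , 64 ] 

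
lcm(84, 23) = 1932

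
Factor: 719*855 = 3^2*5^1*19^1 * 719^1 = 614745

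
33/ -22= -2 + 1/2 = - 1.50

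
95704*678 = 64887312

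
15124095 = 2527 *5985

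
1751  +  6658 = 8409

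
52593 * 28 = 1472604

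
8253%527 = 348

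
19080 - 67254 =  - 48174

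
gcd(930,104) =2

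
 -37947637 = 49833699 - 87781336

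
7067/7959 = 7067/7959  =  0.89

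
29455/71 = 414+61/71 = 414.86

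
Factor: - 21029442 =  - 2^1 * 3^1*7^1*17^1*29453^1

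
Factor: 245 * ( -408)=-99960 = - 2^3 * 3^1 * 5^1*7^2*17^1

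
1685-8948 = -7263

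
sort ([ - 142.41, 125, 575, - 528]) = [ - 528 , - 142.41, 125,575]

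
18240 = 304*60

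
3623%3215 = 408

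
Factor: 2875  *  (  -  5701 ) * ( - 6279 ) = 3^1*5^3*7^1*13^1*23^2*5701^1=102915164625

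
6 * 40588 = 243528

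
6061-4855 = 1206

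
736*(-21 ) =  - 15456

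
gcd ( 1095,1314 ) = 219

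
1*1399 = 1399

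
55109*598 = 32955182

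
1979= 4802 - 2823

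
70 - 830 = - 760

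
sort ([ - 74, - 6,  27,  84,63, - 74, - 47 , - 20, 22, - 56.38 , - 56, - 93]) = [ - 93, - 74, - 74, - 56.38, - 56, - 47, - 20,-6,22 , 27,  63, 84] 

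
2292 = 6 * 382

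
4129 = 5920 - 1791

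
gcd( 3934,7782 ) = 2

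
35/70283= 35/70283= 0.00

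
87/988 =87/988 = 0.09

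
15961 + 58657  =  74618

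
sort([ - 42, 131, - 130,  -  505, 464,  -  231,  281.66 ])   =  [ - 505,  -  231, - 130, - 42, 131, 281.66,  464 ]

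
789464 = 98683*8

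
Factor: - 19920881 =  - 193^1*103217^1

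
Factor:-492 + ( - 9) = -3^1*167^1  =  - 501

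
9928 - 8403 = 1525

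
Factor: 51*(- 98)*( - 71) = 2^1*3^1*7^2*17^1*71^1=354858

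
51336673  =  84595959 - 33259286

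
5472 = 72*76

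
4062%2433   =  1629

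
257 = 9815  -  9558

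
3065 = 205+2860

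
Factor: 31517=31517^1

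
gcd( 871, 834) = 1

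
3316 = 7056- 3740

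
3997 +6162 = 10159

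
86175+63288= 149463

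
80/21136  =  5/1321=0.00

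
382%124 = 10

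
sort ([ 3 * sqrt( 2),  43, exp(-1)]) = [ exp( - 1),3*sqrt( 2), 43]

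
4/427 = 4/427 =0.01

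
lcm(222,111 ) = 222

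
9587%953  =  57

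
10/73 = 10/73 = 0.14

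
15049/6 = 15049/6 = 2508.17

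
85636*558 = 47784888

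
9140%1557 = 1355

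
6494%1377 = 986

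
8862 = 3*2954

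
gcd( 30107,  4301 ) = 4301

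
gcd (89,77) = 1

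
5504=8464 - 2960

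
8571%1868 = 1099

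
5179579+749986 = 5929565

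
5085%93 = 63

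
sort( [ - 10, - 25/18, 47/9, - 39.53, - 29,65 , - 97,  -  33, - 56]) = [ - 97, - 56, - 39.53 , - 33, - 29, - 10, - 25/18,47/9,65 ] 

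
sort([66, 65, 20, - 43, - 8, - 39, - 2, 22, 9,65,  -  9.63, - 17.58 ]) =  [ -43, - 39, - 17.58 ,-9.63,-8, - 2, 9,  20, 22, 65,  65, 66 ] 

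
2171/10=217 + 1/10 =217.10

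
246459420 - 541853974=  - 295394554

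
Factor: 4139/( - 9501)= - 3^(- 1 )*3167^( - 1 ) * 4139^1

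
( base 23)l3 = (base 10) 486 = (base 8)746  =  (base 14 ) 26a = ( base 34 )EA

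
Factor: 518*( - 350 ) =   -  181300  =  -2^2 * 5^2*7^2 * 37^1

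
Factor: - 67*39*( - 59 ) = 3^1*13^1*59^1*67^1 = 154167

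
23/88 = 23/88=   0.26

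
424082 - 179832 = 244250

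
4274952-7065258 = - 2790306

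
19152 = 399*48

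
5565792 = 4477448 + 1088344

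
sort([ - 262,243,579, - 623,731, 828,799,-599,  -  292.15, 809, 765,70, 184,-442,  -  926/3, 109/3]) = [-623 , - 599, -442, - 926/3, - 292.15, - 262,109/3,70, 184, 243,579,731,765, 799,809, 828]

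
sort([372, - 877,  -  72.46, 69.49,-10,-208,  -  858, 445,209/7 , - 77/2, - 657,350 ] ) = [ - 877, - 858, - 657, - 208,-72.46 , - 77/2,-10,  209/7,69.49, 350, 372,445] 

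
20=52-32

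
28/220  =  7/55 = 0.13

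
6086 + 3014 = 9100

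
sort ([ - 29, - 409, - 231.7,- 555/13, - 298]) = [ - 409, - 298, - 231.7, -555/13, -29 ]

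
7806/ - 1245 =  - 7 + 303/415  =  - 6.27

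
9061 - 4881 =4180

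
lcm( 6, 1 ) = 6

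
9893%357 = 254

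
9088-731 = 8357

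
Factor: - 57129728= - 2^8* 41^1*5443^1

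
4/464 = 1/116 = 0.01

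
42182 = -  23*( - 1834 )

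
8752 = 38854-30102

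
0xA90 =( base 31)2p7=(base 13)1300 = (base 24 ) 4gg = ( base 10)2704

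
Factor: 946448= 2^4*149^1*397^1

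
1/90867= 1/90867= 0.00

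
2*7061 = 14122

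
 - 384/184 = - 3 + 21/23 = - 2.09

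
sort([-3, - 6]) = [-6, - 3]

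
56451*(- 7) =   -  395157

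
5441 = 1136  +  4305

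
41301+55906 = 97207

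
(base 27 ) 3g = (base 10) 97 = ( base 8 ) 141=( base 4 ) 1201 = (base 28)3D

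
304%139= 26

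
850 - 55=795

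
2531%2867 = 2531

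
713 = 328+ 385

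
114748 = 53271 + 61477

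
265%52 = 5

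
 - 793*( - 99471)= 78880503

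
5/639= 5/639 = 0.01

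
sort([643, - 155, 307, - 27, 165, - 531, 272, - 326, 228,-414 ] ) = [ - 531,-414, - 326 , - 155,-27, 165,228,272,307, 643 ] 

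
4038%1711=616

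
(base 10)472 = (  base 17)1ad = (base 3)122111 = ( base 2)111011000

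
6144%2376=1392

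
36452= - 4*(  -  9113)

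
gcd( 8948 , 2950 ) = 2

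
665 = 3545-2880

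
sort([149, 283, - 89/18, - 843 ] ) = [ - 843, - 89/18, 149, 283 ] 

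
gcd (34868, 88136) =92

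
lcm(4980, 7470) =14940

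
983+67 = 1050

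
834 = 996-162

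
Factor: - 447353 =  - 447353^1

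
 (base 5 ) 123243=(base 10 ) 4823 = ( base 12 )295b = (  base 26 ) 73d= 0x12d7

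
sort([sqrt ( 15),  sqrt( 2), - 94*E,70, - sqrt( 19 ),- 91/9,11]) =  [ - 94 *E,-91/9, - sqrt(19),sqrt( 2 ), sqrt( 15),11,70 ] 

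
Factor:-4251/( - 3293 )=3^1*13^1*37^( -1)*89^( - 1)*109^1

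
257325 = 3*85775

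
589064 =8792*67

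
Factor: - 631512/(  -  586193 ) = 2^3*3^2*7^2*179^1  *  619^( - 1)*947^( -1) 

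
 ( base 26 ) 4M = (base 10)126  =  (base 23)5B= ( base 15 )86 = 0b1111110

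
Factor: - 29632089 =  - 3^1*151^1*65413^1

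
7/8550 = 7/8550   =  0.00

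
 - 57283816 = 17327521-74611337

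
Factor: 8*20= 2^5*5^1 = 160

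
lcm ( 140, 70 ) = 140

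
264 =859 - 595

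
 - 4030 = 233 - 4263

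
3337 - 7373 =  - 4036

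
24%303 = 24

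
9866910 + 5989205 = 15856115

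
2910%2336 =574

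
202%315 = 202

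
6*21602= 129612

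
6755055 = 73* 92535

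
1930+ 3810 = 5740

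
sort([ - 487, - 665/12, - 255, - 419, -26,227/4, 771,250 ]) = [-487, - 419, - 255,  -  665/12, - 26, 227/4,250,771]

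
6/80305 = 6/80305 = 0.00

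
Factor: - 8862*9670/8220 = -1428259/137 = -7^1*137^(-1) * 211^1*967^1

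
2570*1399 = 3595430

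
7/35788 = 7/35788 = 0.00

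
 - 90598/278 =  - 45299/139  =  - 325.89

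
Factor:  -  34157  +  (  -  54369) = -2^1*44263^1 = -88526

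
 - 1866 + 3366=1500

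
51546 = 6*8591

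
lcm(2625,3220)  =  241500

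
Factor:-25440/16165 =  - 2^5*3^1*61^( - 1) = - 96/61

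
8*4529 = 36232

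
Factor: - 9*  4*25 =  - 900= - 2^2*3^2 * 5^2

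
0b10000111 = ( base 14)99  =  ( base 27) 50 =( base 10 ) 135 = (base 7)252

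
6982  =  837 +6145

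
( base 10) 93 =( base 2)1011101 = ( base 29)36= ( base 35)2n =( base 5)333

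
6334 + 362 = 6696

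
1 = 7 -6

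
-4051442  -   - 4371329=319887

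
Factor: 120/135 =2^3 * 3^( -2 ) = 8/9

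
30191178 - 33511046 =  - 3319868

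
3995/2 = 1997 + 1/2 = 1997.50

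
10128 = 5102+5026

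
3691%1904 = 1787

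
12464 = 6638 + 5826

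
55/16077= 55/16077 = 0.00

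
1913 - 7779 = -5866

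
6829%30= 19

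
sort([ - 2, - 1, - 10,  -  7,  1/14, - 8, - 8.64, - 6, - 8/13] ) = [ - 10 ,- 8.64, - 8, - 7, - 6,-2, - 1, - 8/13,1/14] 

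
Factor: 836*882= 2^3* 3^2*  7^2*11^1* 19^1 =737352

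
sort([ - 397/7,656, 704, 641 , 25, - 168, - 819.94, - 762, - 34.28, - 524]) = [-819.94, - 762 , - 524,-168, - 397/7, - 34.28,25 , 641 , 656,704] 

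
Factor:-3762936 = -2^3*3^4*5807^1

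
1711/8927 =1711/8927=0.19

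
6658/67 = 6658/67 = 99.37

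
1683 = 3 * 561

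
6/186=1/31= 0.03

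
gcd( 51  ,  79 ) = 1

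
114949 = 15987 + 98962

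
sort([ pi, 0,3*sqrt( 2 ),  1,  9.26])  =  [0,1 , pi , 3*sqrt( 2 ), 9.26] 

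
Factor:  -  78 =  - 2^1 * 3^1* 13^1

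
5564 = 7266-1702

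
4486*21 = 94206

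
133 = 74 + 59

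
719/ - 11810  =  -1 + 11091/11810 =- 0.06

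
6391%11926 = 6391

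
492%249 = 243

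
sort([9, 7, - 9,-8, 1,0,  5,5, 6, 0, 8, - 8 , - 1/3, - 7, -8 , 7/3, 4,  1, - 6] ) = [ - 9, - 8 , - 8, - 8, - 7, - 6, - 1/3 , 0,0, 1, 1,7/3,  4,5, 5, 6, 7,8, 9]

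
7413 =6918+495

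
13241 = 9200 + 4041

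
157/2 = 157/2 = 78.50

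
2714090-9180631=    - 6466541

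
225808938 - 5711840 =220097098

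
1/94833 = 1/94833=0.00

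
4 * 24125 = 96500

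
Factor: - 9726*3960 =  - 38514960 = - 2^4*3^3*5^1*11^1*  1621^1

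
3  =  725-722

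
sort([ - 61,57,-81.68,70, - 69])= [ - 81.68, - 69, - 61, 57,70]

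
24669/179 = 24669/179 = 137.82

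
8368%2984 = 2400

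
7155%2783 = 1589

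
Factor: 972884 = 2^2*11^1 *22111^1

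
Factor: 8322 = 2^1*3^1*19^1*73^1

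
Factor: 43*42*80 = 2^5 * 3^1*5^1 * 7^1*43^1 = 144480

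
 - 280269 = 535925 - 816194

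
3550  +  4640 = 8190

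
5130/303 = 1710/101   =  16.93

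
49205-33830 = 15375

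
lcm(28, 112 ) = 112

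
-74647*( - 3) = 223941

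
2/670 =1/335= 0.00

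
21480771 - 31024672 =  - 9543901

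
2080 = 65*32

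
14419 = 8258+6161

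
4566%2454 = 2112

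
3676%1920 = 1756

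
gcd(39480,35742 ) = 42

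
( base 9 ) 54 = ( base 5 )144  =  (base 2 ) 110001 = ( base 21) 27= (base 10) 49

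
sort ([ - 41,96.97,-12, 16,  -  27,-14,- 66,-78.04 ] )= [-78.04, - 66,  -  41,  -  27, - 14, - 12,16, 96.97] 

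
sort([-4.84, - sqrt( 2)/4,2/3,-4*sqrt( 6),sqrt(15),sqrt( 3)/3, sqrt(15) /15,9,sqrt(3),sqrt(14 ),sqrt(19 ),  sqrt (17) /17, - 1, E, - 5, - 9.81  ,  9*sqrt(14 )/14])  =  [-9.81,-4*sqrt( 6) , - 5,- 4.84,- 1, - sqrt( 2 ) /4, sqrt( 17) /17,sqrt(15)/15,  sqrt(3) /3,2/3, sqrt ( 3),9*sqrt(14) /14, E,sqrt( 14), sqrt( 15),sqrt( 19),9]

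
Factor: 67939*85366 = 5799680674 = 2^1*42683^1*67939^1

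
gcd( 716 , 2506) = 358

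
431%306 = 125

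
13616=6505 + 7111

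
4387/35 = 4387/35 = 125.34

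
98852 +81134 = 179986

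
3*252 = 756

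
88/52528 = 11/6566  =  0.00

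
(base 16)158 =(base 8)530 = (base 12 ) 248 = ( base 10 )344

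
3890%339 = 161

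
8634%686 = 402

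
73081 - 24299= 48782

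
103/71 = 103/71  =  1.45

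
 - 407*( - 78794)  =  32069158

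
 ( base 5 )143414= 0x17dd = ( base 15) 1c24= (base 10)6109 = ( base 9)8337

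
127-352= - 225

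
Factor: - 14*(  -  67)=2^1*7^1 *67^1 = 938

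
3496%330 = 196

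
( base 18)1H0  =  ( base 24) 126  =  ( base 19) 1e3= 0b1001110110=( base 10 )630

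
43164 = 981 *44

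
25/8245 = 5/1649=0.00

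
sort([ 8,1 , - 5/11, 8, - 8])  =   [ - 8, - 5/11, 1, 8, 8]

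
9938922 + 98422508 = 108361430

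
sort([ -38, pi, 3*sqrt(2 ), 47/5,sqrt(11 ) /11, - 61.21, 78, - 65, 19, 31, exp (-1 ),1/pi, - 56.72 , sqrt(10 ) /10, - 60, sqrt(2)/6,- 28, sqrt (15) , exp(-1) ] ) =[ - 65, - 61.21, - 60, -56.72, - 38,-28, sqrt(2)/6, sqrt(11)/11,sqrt(10 ) /10, 1/pi,  exp( - 1), exp(  -  1), pi, sqrt( 15) , 3*sqrt(2 ) , 47/5,19, 31,78]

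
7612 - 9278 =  -1666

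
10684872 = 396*26982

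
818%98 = 34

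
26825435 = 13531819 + 13293616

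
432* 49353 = 21320496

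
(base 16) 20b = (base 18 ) 1b1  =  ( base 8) 1013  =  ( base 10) 523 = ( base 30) hd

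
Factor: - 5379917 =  - 859^1 * 6263^1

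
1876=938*2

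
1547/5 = 1547/5 = 309.40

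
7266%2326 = 288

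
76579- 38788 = 37791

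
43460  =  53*820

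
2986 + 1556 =4542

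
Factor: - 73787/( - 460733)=13^( - 1)*61^( - 1)*127^1 = 127/793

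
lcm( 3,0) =0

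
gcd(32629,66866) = 67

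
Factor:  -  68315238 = -2^1* 3^4*421699^1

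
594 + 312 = 906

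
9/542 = 9/542 = 0.02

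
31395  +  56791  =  88186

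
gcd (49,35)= 7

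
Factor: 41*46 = 2^1 *23^1*41^1 = 1886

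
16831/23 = 731 + 18/23 = 731.78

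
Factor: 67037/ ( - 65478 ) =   -  2^( - 1 )* 3^( - 1) * 7^(  -  1 )*43^1= - 43/42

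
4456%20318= 4456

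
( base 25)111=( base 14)347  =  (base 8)1213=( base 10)651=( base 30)LL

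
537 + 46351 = 46888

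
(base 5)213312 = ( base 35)5yh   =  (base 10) 7332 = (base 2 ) 1110010100100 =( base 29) 8KO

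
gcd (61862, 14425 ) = 1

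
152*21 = 3192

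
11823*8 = 94584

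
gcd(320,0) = 320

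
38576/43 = 38576/43 = 897.12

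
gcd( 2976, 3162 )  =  186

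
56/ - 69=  - 1 + 13/69 = - 0.81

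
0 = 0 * 32809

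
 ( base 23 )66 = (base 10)144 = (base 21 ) 6i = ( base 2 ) 10010000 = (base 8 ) 220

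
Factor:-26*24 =- 2^4*3^1*13^1= - 624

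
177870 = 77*2310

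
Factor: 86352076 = 2^2*21588019^1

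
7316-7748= - 432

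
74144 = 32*2317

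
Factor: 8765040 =2^4*3^1*5^1 * 59^1*619^1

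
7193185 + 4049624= 11242809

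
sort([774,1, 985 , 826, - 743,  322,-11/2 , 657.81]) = [ - 743, - 11/2, 1, 322, 657.81,774, 826, 985]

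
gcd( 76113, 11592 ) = 9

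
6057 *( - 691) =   -  4185387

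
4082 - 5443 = - 1361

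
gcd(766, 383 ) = 383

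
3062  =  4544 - 1482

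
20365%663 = 475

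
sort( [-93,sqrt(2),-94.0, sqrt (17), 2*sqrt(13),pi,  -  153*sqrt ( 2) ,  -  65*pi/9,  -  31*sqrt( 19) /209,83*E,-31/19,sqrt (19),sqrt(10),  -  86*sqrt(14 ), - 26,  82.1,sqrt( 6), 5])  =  [ - 86* sqrt (14 ), - 153*sqrt(2),-94.0, - 93, - 26, - 65*pi/9,  -  31/19, - 31*sqrt( 19 )/209,sqrt(2), sqrt(6), pi,sqrt(10),sqrt(17),sqrt(19),5,2  *  sqrt(13 ),82.1,83*E ]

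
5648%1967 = 1714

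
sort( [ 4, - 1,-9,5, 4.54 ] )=[ - 9, - 1, 4, 4.54, 5]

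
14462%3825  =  2987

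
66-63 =3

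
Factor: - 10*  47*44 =- 2^3*5^1 * 11^1*47^1= - 20680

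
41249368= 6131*6728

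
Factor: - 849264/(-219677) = 2^4*3^1*13^1*1361^1*219677^( - 1) 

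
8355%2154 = 1893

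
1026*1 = 1026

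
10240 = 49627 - 39387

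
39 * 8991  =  350649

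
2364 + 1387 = 3751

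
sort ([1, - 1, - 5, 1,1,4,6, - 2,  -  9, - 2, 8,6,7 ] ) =[ - 9, - 5,-2,-2, - 1 , 1 , 1,1,4,6,6,7,8] 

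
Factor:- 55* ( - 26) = 1430 =2^1*5^1*11^1*13^1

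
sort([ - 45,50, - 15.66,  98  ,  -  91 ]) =[-91, - 45, - 15.66, 50, 98 ] 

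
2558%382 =266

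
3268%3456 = 3268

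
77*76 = 5852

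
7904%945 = 344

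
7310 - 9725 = - 2415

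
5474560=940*5824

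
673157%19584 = 7301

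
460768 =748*616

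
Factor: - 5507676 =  - 2^2*3^4*89^1*191^1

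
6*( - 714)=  - 4284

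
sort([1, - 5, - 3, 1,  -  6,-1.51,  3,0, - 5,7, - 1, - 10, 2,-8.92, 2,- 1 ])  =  [ - 10, - 8.92, - 6,-5,- 5,-3,  -  1.51, - 1, - 1,0, 1,1, 2,2,3,7]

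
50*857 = 42850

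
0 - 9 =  - 9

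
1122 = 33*34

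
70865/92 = 70865/92 = 770.27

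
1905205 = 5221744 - 3316539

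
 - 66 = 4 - 70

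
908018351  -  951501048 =-43482697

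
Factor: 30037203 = 3^3*7^1*158927^1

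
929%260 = 149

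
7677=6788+889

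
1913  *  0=0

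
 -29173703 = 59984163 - 89157866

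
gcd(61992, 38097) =27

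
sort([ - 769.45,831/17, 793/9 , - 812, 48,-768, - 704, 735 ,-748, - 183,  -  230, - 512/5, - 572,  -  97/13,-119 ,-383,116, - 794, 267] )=[-812, - 794, -769.45, - 768,-748 , - 704, - 572,-383, - 230 ,-183,- 119,-512/5, - 97/13, 48,831/17, 793/9,116,267, 735]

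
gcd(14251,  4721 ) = 1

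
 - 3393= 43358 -46751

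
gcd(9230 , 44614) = 2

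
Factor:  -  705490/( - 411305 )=141098/82261 = 2^1*70549^1*82261^( - 1 )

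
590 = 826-236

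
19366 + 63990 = 83356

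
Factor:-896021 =-7^1*19^1*6737^1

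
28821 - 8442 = 20379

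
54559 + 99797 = 154356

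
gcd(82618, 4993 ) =1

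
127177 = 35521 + 91656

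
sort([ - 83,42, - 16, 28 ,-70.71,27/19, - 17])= [ - 83,-70.71, - 17 , - 16, 27/19, 28,42 ]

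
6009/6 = 1001 + 1/2 = 1001.50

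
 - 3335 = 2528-5863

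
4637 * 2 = 9274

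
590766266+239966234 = 830732500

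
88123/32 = 2753 + 27/32 = 2753.84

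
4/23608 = 1/5902 = 0.00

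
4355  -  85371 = - 81016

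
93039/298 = 312 + 63/298= 312.21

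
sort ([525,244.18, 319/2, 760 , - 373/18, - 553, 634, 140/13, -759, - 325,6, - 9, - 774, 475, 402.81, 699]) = [ - 774, - 759, -553, - 325, - 373/18, - 9,6, 140/13, 319/2,244.18,402.81 , 475, 525,634, 699 , 760 ] 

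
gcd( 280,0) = 280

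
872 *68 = 59296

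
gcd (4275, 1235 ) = 95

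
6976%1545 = 796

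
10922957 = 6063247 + 4859710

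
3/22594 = 3/22594 =0.00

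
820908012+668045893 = 1488953905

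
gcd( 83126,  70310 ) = 178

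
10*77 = 770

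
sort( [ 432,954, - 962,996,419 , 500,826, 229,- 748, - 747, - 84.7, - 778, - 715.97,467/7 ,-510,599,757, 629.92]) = [ - 962, - 778  , -748,-747,-715.97, - 510, - 84.7, 467/7, 229, 419,432,500, 599,629.92,757,826,954, 996]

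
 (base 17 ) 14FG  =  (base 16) 18c4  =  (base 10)6340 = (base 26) 99M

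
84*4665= 391860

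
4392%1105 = 1077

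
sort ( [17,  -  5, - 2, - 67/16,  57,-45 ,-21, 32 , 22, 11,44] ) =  [ - 45, - 21, - 5,-67/16,-2,11,17,22,32,44,57]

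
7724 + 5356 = 13080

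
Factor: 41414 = 2^1*20707^1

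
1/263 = 1/263 = 0.00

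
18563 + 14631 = 33194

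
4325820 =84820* 51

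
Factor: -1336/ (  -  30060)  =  2^1*3^ ( - 2)*5^(- 1) = 2/45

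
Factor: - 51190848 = -2^6*3^2*88873^1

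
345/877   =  345/877 =0.39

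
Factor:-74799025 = -5^2*7^1*427423^1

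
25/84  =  25/84 = 0.30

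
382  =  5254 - 4872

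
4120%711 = 565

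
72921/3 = 24307 =24307.00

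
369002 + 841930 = 1210932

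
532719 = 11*48429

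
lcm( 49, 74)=3626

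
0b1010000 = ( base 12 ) 68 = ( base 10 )80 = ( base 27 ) 2q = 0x50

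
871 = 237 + 634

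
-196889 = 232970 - 429859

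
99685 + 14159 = 113844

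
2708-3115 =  - 407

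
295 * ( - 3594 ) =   -  1060230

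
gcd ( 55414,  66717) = 1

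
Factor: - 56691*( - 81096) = 2^3*3^3*31^1*109^1*6299^1=   4597413336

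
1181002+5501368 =6682370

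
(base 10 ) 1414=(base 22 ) 2K6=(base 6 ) 10314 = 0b10110000110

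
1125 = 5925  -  4800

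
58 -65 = -7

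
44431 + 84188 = 128619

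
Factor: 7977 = 3^1*2659^1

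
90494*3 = 271482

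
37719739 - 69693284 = -31973545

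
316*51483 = 16268628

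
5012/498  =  10+ 16/249 = 10.06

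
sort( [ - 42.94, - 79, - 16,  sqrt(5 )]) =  [ - 79,  -  42.94, - 16, sqrt( 5 )]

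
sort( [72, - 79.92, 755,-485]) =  [-485, - 79.92, 72, 755]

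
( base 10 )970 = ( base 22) 202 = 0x3ca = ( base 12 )68A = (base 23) 1J4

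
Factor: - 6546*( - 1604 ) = 2^3*3^1*401^1*1091^1 = 10499784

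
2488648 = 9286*268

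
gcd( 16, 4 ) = 4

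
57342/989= 57342/989 = 57.98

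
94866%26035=16761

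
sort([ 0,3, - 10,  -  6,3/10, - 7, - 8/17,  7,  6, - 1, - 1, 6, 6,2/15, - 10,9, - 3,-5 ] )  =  [  -  10 , - 10, - 7, - 6, - 5, - 3,-1, - 1, - 8/17 , 0,  2/15, 3/10,3,6,6, 6 , 7,9 ]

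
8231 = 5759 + 2472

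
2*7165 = 14330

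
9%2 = 1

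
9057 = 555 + 8502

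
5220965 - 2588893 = 2632072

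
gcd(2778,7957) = 1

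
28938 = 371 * 78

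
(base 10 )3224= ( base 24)5e8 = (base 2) 110010011000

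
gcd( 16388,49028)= 68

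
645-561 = 84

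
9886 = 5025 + 4861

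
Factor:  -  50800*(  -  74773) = 2^4*5^2*23^1 * 127^1*3251^1 = 3798468400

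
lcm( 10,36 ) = 180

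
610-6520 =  - 5910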